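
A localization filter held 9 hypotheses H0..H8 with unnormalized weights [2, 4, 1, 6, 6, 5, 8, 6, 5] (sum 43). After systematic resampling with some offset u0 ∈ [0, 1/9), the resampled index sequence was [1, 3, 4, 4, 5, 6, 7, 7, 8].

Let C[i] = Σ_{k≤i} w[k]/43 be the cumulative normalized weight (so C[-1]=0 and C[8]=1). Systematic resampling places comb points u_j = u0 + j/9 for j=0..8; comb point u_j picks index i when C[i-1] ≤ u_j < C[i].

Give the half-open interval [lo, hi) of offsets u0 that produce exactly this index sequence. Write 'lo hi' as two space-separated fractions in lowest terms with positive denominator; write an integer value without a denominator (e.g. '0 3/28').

31/387 41/387

C = [2/43, 6/43, 7/43, 13/43, 19/43, 24/43, 32/43, 38/43, 1]
j=0 picked index 1: u0 ∈ [2/43, 6/43)
j=1 picked index 3: u0 ∈ [20/387, 74/387)
j=2 picked index 4: u0 ∈ [31/387, 85/387)
j=3 picked index 4: u0 ∈ [-4/129, 14/129)
j=4 picked index 5: u0 ∈ [-1/387, 44/387)
j=5 picked index 6: u0 ∈ [1/387, 73/387)
j=6 picked index 7: u0 ∈ [10/129, 28/129)
j=7 picked index 7: u0 ∈ [-13/387, 41/387)
j=8 picked index 8: u0 ∈ [-2/387, 1/9)
intersection: [31/387, 41/387)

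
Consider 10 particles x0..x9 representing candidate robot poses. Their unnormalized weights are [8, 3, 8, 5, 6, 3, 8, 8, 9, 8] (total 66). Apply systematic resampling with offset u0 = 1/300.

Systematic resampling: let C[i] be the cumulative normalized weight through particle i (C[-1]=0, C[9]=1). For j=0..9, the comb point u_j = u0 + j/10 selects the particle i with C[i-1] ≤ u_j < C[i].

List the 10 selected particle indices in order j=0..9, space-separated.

0 0 2 3 4 6 6 7 8 9

C = [4/33, 1/6, 19/66, 4/11, 5/11, 1/2, 41/66, 49/66, 29/33, 1]
j=0: u_0=1/300 ∈ [0, 4/33) → index 0
j=1: u_1=31/300 ∈ [0, 4/33) → index 0
j=2: u_2=61/300 ∈ [1/6, 19/66) → index 2
j=3: u_3=91/300 ∈ [19/66, 4/11) → index 3
j=4: u_4=121/300 ∈ [4/11, 5/11) → index 4
j=5: u_5=151/300 ∈ [1/2, 41/66) → index 6
j=6: u_6=181/300 ∈ [1/2, 41/66) → index 6
j=7: u_7=211/300 ∈ [41/66, 49/66) → index 7
j=8: u_8=241/300 ∈ [49/66, 29/33) → index 8
j=9: u_9=271/300 ∈ [29/33, 1) → index 9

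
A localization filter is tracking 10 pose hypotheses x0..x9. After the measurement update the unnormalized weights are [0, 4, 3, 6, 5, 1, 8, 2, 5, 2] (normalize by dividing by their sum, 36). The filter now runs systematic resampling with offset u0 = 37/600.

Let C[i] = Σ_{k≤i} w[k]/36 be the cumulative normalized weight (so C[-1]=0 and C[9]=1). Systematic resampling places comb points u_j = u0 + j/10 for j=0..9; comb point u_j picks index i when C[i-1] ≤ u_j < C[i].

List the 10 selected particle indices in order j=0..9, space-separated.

C = [0, 1/9, 7/36, 13/36, 1/2, 19/36, 3/4, 29/36, 17/18, 1]
j=0: u_0=37/600 ∈ [0, 1/9) → index 1
j=1: u_1=97/600 ∈ [1/9, 7/36) → index 2
j=2: u_2=157/600 ∈ [7/36, 13/36) → index 3
j=3: u_3=217/600 ∈ [13/36, 1/2) → index 4
j=4: u_4=277/600 ∈ [13/36, 1/2) → index 4
j=5: u_5=337/600 ∈ [19/36, 3/4) → index 6
j=6: u_6=397/600 ∈ [19/36, 3/4) → index 6
j=7: u_7=457/600 ∈ [3/4, 29/36) → index 7
j=8: u_8=517/600 ∈ [29/36, 17/18) → index 8
j=9: u_9=577/600 ∈ [17/18, 1) → index 9

1 2 3 4 4 6 6 7 8 9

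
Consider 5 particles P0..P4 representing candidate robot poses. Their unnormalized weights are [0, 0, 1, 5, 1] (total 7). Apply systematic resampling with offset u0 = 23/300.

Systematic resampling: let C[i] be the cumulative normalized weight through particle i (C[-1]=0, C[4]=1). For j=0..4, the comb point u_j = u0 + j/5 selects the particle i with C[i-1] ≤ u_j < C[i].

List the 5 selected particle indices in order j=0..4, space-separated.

C = [0, 0, 1/7, 6/7, 1]
j=0: u_0=23/300 ∈ [0, 1/7) → index 2
j=1: u_1=83/300 ∈ [1/7, 6/7) → index 3
j=2: u_2=143/300 ∈ [1/7, 6/7) → index 3
j=3: u_3=203/300 ∈ [1/7, 6/7) → index 3
j=4: u_4=263/300 ∈ [6/7, 1) → index 4

2 3 3 3 4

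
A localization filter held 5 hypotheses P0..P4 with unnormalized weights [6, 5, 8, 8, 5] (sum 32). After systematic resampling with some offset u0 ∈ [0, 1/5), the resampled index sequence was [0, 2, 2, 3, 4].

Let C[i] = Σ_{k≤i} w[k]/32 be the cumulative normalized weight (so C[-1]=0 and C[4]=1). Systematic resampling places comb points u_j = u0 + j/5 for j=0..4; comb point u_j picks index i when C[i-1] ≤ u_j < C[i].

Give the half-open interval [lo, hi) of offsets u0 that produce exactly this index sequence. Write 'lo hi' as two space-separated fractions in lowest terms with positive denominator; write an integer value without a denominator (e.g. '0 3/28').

C = [3/16, 11/32, 19/32, 27/32, 1]
j=0 picked index 0: u0 ∈ [0, 3/16)
j=1 picked index 2: u0 ∈ [23/160, 63/160)
j=2 picked index 2: u0 ∈ [-9/160, 31/160)
j=3 picked index 3: u0 ∈ [-1/160, 39/160)
j=4 picked index 4: u0 ∈ [7/160, 1/5)
intersection: [23/160, 3/16)

23/160 3/16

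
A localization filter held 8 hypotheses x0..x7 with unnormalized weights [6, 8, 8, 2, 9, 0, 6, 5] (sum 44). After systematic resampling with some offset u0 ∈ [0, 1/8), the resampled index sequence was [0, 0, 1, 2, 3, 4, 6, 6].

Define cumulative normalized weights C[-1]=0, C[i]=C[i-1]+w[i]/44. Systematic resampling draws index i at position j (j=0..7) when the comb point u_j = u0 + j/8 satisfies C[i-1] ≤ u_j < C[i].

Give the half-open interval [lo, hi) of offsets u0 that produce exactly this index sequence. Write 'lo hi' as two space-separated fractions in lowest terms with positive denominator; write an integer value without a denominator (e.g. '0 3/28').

C = [3/22, 7/22, 1/2, 6/11, 3/4, 3/4, 39/44, 1]
j=0 picked index 0: u0 ∈ [0, 3/22)
j=1 picked index 0: u0 ∈ [-1/8, 1/88)
j=2 picked index 1: u0 ∈ [-5/44, 3/44)
j=3 picked index 2: u0 ∈ [-5/88, 1/8)
j=4 picked index 3: u0 ∈ [0, 1/22)
j=5 picked index 4: u0 ∈ [-7/88, 1/8)
j=6 picked index 6: u0 ∈ [0, 3/22)
j=7 picked index 6: u0 ∈ [-1/8, 1/88)
intersection: [0, 1/88)

0 1/88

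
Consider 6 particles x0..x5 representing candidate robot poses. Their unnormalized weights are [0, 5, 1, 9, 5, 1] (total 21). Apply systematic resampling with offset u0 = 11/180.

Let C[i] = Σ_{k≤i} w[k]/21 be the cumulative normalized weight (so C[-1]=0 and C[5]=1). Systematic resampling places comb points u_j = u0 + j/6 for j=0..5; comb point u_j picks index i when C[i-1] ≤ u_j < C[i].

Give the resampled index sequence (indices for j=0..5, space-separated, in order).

C = [0, 5/21, 2/7, 5/7, 20/21, 1]
j=0: u_0=11/180 ∈ [0, 5/21) → index 1
j=1: u_1=41/180 ∈ [0, 5/21) → index 1
j=2: u_2=71/180 ∈ [2/7, 5/7) → index 3
j=3: u_3=101/180 ∈ [2/7, 5/7) → index 3
j=4: u_4=131/180 ∈ [5/7, 20/21) → index 4
j=5: u_5=161/180 ∈ [5/7, 20/21) → index 4

1 1 3 3 4 4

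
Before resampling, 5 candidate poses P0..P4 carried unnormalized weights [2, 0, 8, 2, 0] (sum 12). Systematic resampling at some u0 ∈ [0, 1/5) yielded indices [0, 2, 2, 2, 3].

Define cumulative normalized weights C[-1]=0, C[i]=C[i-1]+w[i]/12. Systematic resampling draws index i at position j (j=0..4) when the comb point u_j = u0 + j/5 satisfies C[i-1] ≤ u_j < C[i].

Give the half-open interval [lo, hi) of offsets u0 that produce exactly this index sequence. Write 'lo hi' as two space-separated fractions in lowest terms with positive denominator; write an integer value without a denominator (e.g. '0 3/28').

1/30 1/6

C = [1/6, 1/6, 5/6, 1, 1]
j=0 picked index 0: u0 ∈ [0, 1/6)
j=1 picked index 2: u0 ∈ [-1/30, 19/30)
j=2 picked index 2: u0 ∈ [-7/30, 13/30)
j=3 picked index 2: u0 ∈ [-13/30, 7/30)
j=4 picked index 3: u0 ∈ [1/30, 1/5)
intersection: [1/30, 1/6)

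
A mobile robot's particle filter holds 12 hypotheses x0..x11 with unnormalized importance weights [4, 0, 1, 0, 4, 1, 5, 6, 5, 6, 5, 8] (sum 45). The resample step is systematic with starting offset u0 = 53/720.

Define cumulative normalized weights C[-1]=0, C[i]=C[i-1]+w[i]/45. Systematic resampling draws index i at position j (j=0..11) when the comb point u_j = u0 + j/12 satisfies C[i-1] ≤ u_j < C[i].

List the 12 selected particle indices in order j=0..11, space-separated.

0 4 6 6 7 8 8 9 10 11 11 11

C = [4/45, 4/45, 1/9, 1/9, 1/5, 2/9, 1/3, 7/15, 26/45, 32/45, 37/45, 1]
j=0: u_0=53/720 ∈ [0, 4/45) → index 0
j=1: u_1=113/720 ∈ [1/9, 1/5) → index 4
j=2: u_2=173/720 ∈ [2/9, 1/3) → index 6
j=3: u_3=233/720 ∈ [2/9, 1/3) → index 6
j=4: u_4=293/720 ∈ [1/3, 7/15) → index 7
j=5: u_5=353/720 ∈ [7/15, 26/45) → index 8
j=6: u_6=413/720 ∈ [7/15, 26/45) → index 8
j=7: u_7=473/720 ∈ [26/45, 32/45) → index 9
j=8: u_8=533/720 ∈ [32/45, 37/45) → index 10
j=9: u_9=593/720 ∈ [37/45, 1) → index 11
j=10: u_10=653/720 ∈ [37/45, 1) → index 11
j=11: u_11=713/720 ∈ [37/45, 1) → index 11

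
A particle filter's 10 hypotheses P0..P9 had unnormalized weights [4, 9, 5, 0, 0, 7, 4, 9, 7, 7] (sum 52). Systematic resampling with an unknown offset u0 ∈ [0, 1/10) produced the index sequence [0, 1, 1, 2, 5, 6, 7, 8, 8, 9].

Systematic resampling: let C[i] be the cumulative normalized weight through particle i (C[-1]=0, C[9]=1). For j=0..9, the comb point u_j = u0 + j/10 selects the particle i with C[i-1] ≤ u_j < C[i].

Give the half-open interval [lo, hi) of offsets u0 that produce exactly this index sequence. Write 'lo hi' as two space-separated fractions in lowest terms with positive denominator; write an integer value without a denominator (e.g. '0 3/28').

2/65 3/65

C = [1/13, 1/4, 9/26, 9/26, 9/26, 25/52, 29/52, 19/26, 45/52, 1]
j=0 picked index 0: u0 ∈ [0, 1/13)
j=1 picked index 1: u0 ∈ [-3/130, 3/20)
j=2 picked index 1: u0 ∈ [-8/65, 1/20)
j=3 picked index 2: u0 ∈ [-1/20, 3/65)
j=4 picked index 5: u0 ∈ [-7/130, 21/260)
j=5 picked index 6: u0 ∈ [-1/52, 3/52)
j=6 picked index 7: u0 ∈ [-11/260, 17/130)
j=7 picked index 8: u0 ∈ [2/65, 43/260)
j=8 picked index 8: u0 ∈ [-9/130, 17/260)
j=9 picked index 9: u0 ∈ [-9/260, 1/10)
intersection: [2/65, 3/65)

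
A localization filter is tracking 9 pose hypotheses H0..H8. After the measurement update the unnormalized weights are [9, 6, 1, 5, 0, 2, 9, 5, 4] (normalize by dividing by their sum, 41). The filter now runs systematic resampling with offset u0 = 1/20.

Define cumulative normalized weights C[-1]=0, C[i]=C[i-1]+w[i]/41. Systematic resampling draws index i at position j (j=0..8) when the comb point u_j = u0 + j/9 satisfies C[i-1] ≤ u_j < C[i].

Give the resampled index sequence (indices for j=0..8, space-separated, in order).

0 0 1 2 3 6 6 7 8

C = [9/41, 15/41, 16/41, 21/41, 21/41, 23/41, 32/41, 37/41, 1]
j=0: u_0=1/20 ∈ [0, 9/41) → index 0
j=1: u_1=29/180 ∈ [0, 9/41) → index 0
j=2: u_2=49/180 ∈ [9/41, 15/41) → index 1
j=3: u_3=23/60 ∈ [15/41, 16/41) → index 2
j=4: u_4=89/180 ∈ [16/41, 21/41) → index 3
j=5: u_5=109/180 ∈ [23/41, 32/41) → index 6
j=6: u_6=43/60 ∈ [23/41, 32/41) → index 6
j=7: u_7=149/180 ∈ [32/41, 37/41) → index 7
j=8: u_8=169/180 ∈ [37/41, 1) → index 8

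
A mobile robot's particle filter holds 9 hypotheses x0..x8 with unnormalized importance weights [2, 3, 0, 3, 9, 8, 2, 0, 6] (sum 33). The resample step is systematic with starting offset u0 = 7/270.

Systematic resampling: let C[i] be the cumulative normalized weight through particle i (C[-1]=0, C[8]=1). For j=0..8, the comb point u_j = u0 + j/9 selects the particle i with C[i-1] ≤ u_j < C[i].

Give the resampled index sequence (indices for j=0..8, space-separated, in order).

C = [2/33, 5/33, 5/33, 8/33, 17/33, 25/33, 9/11, 9/11, 1]
j=0: u_0=7/270 ∈ [0, 2/33) → index 0
j=1: u_1=37/270 ∈ [2/33, 5/33) → index 1
j=2: u_2=67/270 ∈ [8/33, 17/33) → index 4
j=3: u_3=97/270 ∈ [8/33, 17/33) → index 4
j=4: u_4=127/270 ∈ [8/33, 17/33) → index 4
j=5: u_5=157/270 ∈ [17/33, 25/33) → index 5
j=6: u_6=187/270 ∈ [17/33, 25/33) → index 5
j=7: u_7=217/270 ∈ [25/33, 9/11) → index 6
j=8: u_8=247/270 ∈ [9/11, 1) → index 8

0 1 4 4 4 5 5 6 8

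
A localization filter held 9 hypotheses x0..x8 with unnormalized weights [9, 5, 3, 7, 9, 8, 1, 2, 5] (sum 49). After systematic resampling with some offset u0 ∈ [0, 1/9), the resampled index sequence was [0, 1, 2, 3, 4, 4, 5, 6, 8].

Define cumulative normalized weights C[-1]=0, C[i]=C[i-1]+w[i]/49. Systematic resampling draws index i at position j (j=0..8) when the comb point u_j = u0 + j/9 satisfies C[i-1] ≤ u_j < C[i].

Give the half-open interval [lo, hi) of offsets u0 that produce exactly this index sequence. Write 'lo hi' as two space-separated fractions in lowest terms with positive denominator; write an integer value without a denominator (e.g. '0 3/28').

32/441 5/63

C = [9/49, 2/7, 17/49, 24/49, 33/49, 41/49, 6/7, 44/49, 1]
j=0 picked index 0: u0 ∈ [0, 9/49)
j=1 picked index 1: u0 ∈ [32/441, 11/63)
j=2 picked index 2: u0 ∈ [4/63, 55/441)
j=3 picked index 3: u0 ∈ [2/147, 23/147)
j=4 picked index 4: u0 ∈ [20/441, 101/441)
j=5 picked index 4: u0 ∈ [-29/441, 52/441)
j=6 picked index 5: u0 ∈ [1/147, 25/147)
j=7 picked index 6: u0 ∈ [26/441, 5/63)
j=8 picked index 8: u0 ∈ [4/441, 1/9)
intersection: [32/441, 5/63)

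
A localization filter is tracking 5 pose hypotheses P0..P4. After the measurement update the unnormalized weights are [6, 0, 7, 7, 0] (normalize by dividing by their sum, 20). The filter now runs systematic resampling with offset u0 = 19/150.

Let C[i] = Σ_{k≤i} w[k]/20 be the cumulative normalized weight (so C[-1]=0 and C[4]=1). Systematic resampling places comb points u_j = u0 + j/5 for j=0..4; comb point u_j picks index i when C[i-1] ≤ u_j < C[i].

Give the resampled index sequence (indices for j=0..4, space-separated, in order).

0 2 2 3 3

C = [3/10, 3/10, 13/20, 1, 1]
j=0: u_0=19/150 ∈ [0, 3/10) → index 0
j=1: u_1=49/150 ∈ [3/10, 13/20) → index 2
j=2: u_2=79/150 ∈ [3/10, 13/20) → index 2
j=3: u_3=109/150 ∈ [13/20, 1) → index 3
j=4: u_4=139/150 ∈ [13/20, 1) → index 3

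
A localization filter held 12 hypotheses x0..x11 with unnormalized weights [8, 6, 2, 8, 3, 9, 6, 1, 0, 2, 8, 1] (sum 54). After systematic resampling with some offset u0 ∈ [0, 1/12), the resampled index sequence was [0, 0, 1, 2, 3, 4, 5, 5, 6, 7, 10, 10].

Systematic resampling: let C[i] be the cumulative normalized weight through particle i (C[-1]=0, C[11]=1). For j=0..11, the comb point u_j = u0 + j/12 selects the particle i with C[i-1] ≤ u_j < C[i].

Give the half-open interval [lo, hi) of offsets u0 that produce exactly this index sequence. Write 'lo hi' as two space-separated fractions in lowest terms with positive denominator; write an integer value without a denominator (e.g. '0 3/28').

1/36 5/108

C = [4/27, 7/27, 8/27, 4/9, 1/2, 2/3, 7/9, 43/54, 43/54, 5/6, 53/54, 1]
j=0 picked index 0: u0 ∈ [0, 4/27)
j=1 picked index 0: u0 ∈ [-1/12, 7/108)
j=2 picked index 1: u0 ∈ [-1/54, 5/54)
j=3 picked index 2: u0 ∈ [1/108, 5/108)
j=4 picked index 3: u0 ∈ [-1/27, 1/9)
j=5 picked index 4: u0 ∈ [1/36, 1/12)
j=6 picked index 5: u0 ∈ [0, 1/6)
j=7 picked index 5: u0 ∈ [-1/12, 1/12)
j=8 picked index 6: u0 ∈ [0, 1/9)
j=9 picked index 7: u0 ∈ [1/36, 5/108)
j=10 picked index 10: u0 ∈ [0, 4/27)
j=11 picked index 10: u0 ∈ [-1/12, 7/108)
intersection: [1/36, 5/108)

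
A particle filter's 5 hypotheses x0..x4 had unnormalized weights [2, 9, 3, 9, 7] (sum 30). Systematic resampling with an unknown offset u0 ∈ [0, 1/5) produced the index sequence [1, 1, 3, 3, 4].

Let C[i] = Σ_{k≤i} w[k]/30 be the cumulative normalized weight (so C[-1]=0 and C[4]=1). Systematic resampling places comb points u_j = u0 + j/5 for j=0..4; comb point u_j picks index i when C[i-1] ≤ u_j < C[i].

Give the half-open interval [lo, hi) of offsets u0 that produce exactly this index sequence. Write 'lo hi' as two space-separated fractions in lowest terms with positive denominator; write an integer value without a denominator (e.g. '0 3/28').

1/15 1/6

C = [1/15, 11/30, 7/15, 23/30, 1]
j=0 picked index 1: u0 ∈ [1/15, 11/30)
j=1 picked index 1: u0 ∈ [-2/15, 1/6)
j=2 picked index 3: u0 ∈ [1/15, 11/30)
j=3 picked index 3: u0 ∈ [-2/15, 1/6)
j=4 picked index 4: u0 ∈ [-1/30, 1/5)
intersection: [1/15, 1/6)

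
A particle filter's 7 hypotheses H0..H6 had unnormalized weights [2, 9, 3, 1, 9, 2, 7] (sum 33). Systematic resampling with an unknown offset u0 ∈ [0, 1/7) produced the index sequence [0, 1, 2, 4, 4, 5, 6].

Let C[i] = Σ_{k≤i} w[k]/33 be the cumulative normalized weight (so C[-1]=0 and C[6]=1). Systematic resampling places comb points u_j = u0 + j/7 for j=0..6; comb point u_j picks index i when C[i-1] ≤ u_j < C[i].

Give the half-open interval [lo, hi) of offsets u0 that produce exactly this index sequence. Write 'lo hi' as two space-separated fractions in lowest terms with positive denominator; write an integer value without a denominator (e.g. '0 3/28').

C = [2/33, 1/3, 14/33, 5/11, 8/11, 26/33, 1]
j=0 picked index 0: u0 ∈ [0, 2/33)
j=1 picked index 1: u0 ∈ [-19/231, 4/21)
j=2 picked index 2: u0 ∈ [1/21, 32/231)
j=3 picked index 4: u0 ∈ [2/77, 23/77)
j=4 picked index 4: u0 ∈ [-9/77, 12/77)
j=5 picked index 5: u0 ∈ [1/77, 17/231)
j=6 picked index 6: u0 ∈ [-16/231, 1/7)
intersection: [1/21, 2/33)

1/21 2/33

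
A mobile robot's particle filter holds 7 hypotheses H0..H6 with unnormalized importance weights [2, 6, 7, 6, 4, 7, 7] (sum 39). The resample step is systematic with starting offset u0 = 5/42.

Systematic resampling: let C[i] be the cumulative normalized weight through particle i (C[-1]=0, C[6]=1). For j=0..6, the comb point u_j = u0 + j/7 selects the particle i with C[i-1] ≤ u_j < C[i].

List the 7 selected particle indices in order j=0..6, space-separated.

C = [2/39, 8/39, 5/13, 7/13, 25/39, 32/39, 1]
j=0: u_0=5/42 ∈ [2/39, 8/39) → index 1
j=1: u_1=11/42 ∈ [8/39, 5/13) → index 2
j=2: u_2=17/42 ∈ [5/13, 7/13) → index 3
j=3: u_3=23/42 ∈ [7/13, 25/39) → index 4
j=4: u_4=29/42 ∈ [25/39, 32/39) → index 5
j=5: u_5=5/6 ∈ [32/39, 1) → index 6
j=6: u_6=41/42 ∈ [32/39, 1) → index 6

1 2 3 4 5 6 6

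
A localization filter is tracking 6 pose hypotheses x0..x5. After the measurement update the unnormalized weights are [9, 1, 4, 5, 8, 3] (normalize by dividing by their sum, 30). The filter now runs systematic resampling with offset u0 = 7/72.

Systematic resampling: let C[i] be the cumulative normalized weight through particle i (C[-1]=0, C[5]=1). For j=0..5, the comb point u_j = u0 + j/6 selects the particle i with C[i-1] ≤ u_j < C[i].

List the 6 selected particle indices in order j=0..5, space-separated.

C = [3/10, 1/3, 7/15, 19/30, 9/10, 1]
j=0: u_0=7/72 ∈ [0, 3/10) → index 0
j=1: u_1=19/72 ∈ [0, 3/10) → index 0
j=2: u_2=31/72 ∈ [1/3, 7/15) → index 2
j=3: u_3=43/72 ∈ [7/15, 19/30) → index 3
j=4: u_4=55/72 ∈ [19/30, 9/10) → index 4
j=5: u_5=67/72 ∈ [9/10, 1) → index 5

0 0 2 3 4 5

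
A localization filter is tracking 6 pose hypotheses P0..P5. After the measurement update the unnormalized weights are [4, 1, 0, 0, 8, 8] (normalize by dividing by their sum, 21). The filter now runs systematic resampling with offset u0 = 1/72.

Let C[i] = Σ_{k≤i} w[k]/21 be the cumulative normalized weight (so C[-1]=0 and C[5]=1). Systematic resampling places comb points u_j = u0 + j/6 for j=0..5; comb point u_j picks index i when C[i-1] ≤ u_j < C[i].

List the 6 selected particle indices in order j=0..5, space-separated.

C = [4/21, 5/21, 5/21, 5/21, 13/21, 1]
j=0: u_0=1/72 ∈ [0, 4/21) → index 0
j=1: u_1=13/72 ∈ [0, 4/21) → index 0
j=2: u_2=25/72 ∈ [5/21, 13/21) → index 4
j=3: u_3=37/72 ∈ [5/21, 13/21) → index 4
j=4: u_4=49/72 ∈ [13/21, 1) → index 5
j=5: u_5=61/72 ∈ [13/21, 1) → index 5

0 0 4 4 5 5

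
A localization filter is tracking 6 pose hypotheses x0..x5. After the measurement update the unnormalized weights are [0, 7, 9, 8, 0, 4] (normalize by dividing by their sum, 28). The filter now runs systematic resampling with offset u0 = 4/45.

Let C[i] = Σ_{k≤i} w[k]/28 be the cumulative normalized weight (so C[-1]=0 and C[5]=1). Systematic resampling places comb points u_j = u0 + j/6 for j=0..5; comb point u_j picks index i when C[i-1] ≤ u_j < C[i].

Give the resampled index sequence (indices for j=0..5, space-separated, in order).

1 2 2 3 3 5

C = [0, 1/4, 4/7, 6/7, 6/7, 1]
j=0: u_0=4/45 ∈ [0, 1/4) → index 1
j=1: u_1=23/90 ∈ [1/4, 4/7) → index 2
j=2: u_2=19/45 ∈ [1/4, 4/7) → index 2
j=3: u_3=53/90 ∈ [4/7, 6/7) → index 3
j=4: u_4=34/45 ∈ [4/7, 6/7) → index 3
j=5: u_5=83/90 ∈ [6/7, 1) → index 5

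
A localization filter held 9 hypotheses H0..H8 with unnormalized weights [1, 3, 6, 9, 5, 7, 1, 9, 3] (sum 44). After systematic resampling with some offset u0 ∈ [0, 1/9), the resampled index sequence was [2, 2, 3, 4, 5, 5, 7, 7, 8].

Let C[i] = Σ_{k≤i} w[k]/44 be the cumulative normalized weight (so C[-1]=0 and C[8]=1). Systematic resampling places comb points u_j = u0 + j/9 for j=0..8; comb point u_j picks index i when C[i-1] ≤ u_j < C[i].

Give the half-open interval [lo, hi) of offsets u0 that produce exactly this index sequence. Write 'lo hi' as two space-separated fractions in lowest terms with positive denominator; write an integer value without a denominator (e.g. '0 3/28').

C = [1/44, 1/11, 5/22, 19/44, 6/11, 31/44, 8/11, 41/44, 1]
j=0 picked index 2: u0 ∈ [1/11, 5/22)
j=1 picked index 2: u0 ∈ [-2/99, 23/198)
j=2 picked index 3: u0 ∈ [1/198, 83/396)
j=3 picked index 4: u0 ∈ [13/132, 7/33)
j=4 picked index 5: u0 ∈ [10/99, 103/396)
j=5 picked index 5: u0 ∈ [-1/99, 59/396)
j=6 picked index 7: u0 ∈ [2/33, 35/132)
j=7 picked index 7: u0 ∈ [-5/99, 61/396)
j=8 picked index 8: u0 ∈ [17/396, 1/9)
intersection: [10/99, 1/9)

10/99 1/9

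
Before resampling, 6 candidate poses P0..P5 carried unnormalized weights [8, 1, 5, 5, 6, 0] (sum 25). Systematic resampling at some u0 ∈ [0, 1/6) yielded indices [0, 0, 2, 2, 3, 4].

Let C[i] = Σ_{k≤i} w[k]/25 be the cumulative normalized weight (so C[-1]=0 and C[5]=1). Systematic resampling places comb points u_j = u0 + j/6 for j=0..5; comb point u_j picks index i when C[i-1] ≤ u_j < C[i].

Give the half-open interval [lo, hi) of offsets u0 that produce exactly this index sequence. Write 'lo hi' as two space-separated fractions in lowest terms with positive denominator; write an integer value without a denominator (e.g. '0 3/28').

C = [8/25, 9/25, 14/25, 19/25, 1, 1]
j=0 picked index 0: u0 ∈ [0, 8/25)
j=1 picked index 0: u0 ∈ [-1/6, 23/150)
j=2 picked index 2: u0 ∈ [2/75, 17/75)
j=3 picked index 2: u0 ∈ [-7/50, 3/50)
j=4 picked index 3: u0 ∈ [-8/75, 7/75)
j=5 picked index 4: u0 ∈ [-11/150, 1/6)
intersection: [2/75, 3/50)

2/75 3/50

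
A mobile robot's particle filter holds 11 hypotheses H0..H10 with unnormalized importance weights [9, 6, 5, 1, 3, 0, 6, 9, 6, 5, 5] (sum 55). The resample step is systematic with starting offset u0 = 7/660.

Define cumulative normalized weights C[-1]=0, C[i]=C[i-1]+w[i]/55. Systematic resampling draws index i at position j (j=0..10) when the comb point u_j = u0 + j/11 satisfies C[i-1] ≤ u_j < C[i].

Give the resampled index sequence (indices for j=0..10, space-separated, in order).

0 0 1 2 3 6 7 7 8 9 10

C = [9/55, 3/11, 4/11, 21/55, 24/55, 24/55, 6/11, 39/55, 9/11, 10/11, 1]
j=0: u_0=7/660 ∈ [0, 9/55) → index 0
j=1: u_1=67/660 ∈ [0, 9/55) → index 0
j=2: u_2=127/660 ∈ [9/55, 3/11) → index 1
j=3: u_3=17/60 ∈ [3/11, 4/11) → index 2
j=4: u_4=247/660 ∈ [4/11, 21/55) → index 3
j=5: u_5=307/660 ∈ [24/55, 6/11) → index 6
j=6: u_6=367/660 ∈ [6/11, 39/55) → index 7
j=7: u_7=427/660 ∈ [6/11, 39/55) → index 7
j=8: u_8=487/660 ∈ [39/55, 9/11) → index 8
j=9: u_9=547/660 ∈ [9/11, 10/11) → index 9
j=10: u_10=607/660 ∈ [10/11, 1) → index 10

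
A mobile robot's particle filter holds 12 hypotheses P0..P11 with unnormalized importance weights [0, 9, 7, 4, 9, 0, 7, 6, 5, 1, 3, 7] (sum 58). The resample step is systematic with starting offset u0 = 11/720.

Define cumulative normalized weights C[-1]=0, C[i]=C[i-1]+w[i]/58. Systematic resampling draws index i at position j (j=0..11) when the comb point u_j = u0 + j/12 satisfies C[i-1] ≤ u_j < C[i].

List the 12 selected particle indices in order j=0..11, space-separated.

1 1 2 2 4 4 6 6 7 8 10 11

C = [0, 9/58, 8/29, 10/29, 1/2, 1/2, 18/29, 21/29, 47/58, 24/29, 51/58, 1]
j=0: u_0=11/720 ∈ [0, 9/58) → index 1
j=1: u_1=71/720 ∈ [0, 9/58) → index 1
j=2: u_2=131/720 ∈ [9/58, 8/29) → index 2
j=3: u_3=191/720 ∈ [9/58, 8/29) → index 2
j=4: u_4=251/720 ∈ [10/29, 1/2) → index 4
j=5: u_5=311/720 ∈ [10/29, 1/2) → index 4
j=6: u_6=371/720 ∈ [1/2, 18/29) → index 6
j=7: u_7=431/720 ∈ [1/2, 18/29) → index 6
j=8: u_8=491/720 ∈ [18/29, 21/29) → index 7
j=9: u_9=551/720 ∈ [21/29, 47/58) → index 8
j=10: u_10=611/720 ∈ [24/29, 51/58) → index 10
j=11: u_11=671/720 ∈ [51/58, 1) → index 11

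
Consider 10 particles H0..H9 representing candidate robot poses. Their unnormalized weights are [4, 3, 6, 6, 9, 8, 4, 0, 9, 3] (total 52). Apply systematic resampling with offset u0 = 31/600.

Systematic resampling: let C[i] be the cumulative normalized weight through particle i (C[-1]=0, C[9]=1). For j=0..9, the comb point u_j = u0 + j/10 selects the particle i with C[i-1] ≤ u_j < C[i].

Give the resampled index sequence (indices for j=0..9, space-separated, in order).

0 2 3 3 4 5 5 6 8 9

C = [1/13, 7/52, 1/4, 19/52, 7/13, 9/13, 10/13, 10/13, 49/52, 1]
j=0: u_0=31/600 ∈ [0, 1/13) → index 0
j=1: u_1=91/600 ∈ [7/52, 1/4) → index 2
j=2: u_2=151/600 ∈ [1/4, 19/52) → index 3
j=3: u_3=211/600 ∈ [1/4, 19/52) → index 3
j=4: u_4=271/600 ∈ [19/52, 7/13) → index 4
j=5: u_5=331/600 ∈ [7/13, 9/13) → index 5
j=6: u_6=391/600 ∈ [7/13, 9/13) → index 5
j=7: u_7=451/600 ∈ [9/13, 10/13) → index 6
j=8: u_8=511/600 ∈ [10/13, 49/52) → index 8
j=9: u_9=571/600 ∈ [49/52, 1) → index 9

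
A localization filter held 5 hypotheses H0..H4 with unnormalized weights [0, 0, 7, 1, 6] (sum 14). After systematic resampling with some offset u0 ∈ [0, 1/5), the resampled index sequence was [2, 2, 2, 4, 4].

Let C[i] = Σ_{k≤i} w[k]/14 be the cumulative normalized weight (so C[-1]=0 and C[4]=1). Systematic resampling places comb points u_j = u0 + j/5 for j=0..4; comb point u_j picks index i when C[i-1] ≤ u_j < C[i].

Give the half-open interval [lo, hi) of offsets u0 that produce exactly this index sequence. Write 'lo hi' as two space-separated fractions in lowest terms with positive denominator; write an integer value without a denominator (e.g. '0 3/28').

0 1/10

C = [0, 0, 1/2, 4/7, 1]
j=0 picked index 2: u0 ∈ [0, 1/2)
j=1 picked index 2: u0 ∈ [-1/5, 3/10)
j=2 picked index 2: u0 ∈ [-2/5, 1/10)
j=3 picked index 4: u0 ∈ [-1/35, 2/5)
j=4 picked index 4: u0 ∈ [-8/35, 1/5)
intersection: [0, 1/10)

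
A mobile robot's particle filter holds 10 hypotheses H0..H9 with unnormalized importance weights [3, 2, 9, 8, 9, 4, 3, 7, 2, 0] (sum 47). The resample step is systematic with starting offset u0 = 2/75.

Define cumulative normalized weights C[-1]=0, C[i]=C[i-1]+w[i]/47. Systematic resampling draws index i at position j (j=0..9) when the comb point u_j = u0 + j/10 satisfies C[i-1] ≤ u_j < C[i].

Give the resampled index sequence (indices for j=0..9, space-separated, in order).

0 2 2 3 3 4 4 5 7 7

C = [3/47, 5/47, 14/47, 22/47, 31/47, 35/47, 38/47, 45/47, 1, 1]
j=0: u_0=2/75 ∈ [0, 3/47) → index 0
j=1: u_1=19/150 ∈ [5/47, 14/47) → index 2
j=2: u_2=17/75 ∈ [5/47, 14/47) → index 2
j=3: u_3=49/150 ∈ [14/47, 22/47) → index 3
j=4: u_4=32/75 ∈ [14/47, 22/47) → index 3
j=5: u_5=79/150 ∈ [22/47, 31/47) → index 4
j=6: u_6=47/75 ∈ [22/47, 31/47) → index 4
j=7: u_7=109/150 ∈ [31/47, 35/47) → index 5
j=8: u_8=62/75 ∈ [38/47, 45/47) → index 7
j=9: u_9=139/150 ∈ [38/47, 45/47) → index 7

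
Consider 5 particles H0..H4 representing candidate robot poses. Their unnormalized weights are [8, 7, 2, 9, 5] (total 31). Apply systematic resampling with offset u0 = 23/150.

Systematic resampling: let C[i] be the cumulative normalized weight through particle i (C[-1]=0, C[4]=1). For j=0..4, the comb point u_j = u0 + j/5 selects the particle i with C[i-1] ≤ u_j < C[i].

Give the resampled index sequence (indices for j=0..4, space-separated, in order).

0 1 3 3 4

C = [8/31, 15/31, 17/31, 26/31, 1]
j=0: u_0=23/150 ∈ [0, 8/31) → index 0
j=1: u_1=53/150 ∈ [8/31, 15/31) → index 1
j=2: u_2=83/150 ∈ [17/31, 26/31) → index 3
j=3: u_3=113/150 ∈ [17/31, 26/31) → index 3
j=4: u_4=143/150 ∈ [26/31, 1) → index 4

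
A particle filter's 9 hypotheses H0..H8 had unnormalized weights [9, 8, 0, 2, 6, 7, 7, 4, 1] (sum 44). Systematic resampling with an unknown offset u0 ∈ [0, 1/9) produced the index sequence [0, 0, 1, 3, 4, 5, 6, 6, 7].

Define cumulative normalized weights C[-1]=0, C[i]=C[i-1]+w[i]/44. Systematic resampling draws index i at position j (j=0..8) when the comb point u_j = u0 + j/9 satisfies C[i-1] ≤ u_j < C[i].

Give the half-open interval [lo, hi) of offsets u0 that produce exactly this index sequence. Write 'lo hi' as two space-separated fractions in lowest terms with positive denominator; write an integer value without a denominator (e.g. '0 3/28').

2/33 35/396

C = [9/44, 17/44, 17/44, 19/44, 25/44, 8/11, 39/44, 43/44, 1]
j=0 picked index 0: u0 ∈ [0, 9/44)
j=1 picked index 0: u0 ∈ [-1/9, 37/396)
j=2 picked index 1: u0 ∈ [-7/396, 65/396)
j=3 picked index 3: u0 ∈ [7/132, 13/132)
j=4 picked index 4: u0 ∈ [-5/396, 49/396)
j=5 picked index 5: u0 ∈ [5/396, 17/99)
j=6 picked index 6: u0 ∈ [2/33, 29/132)
j=7 picked index 6: u0 ∈ [-5/99, 43/396)
j=8 picked index 7: u0 ∈ [-1/396, 35/396)
intersection: [2/33, 35/396)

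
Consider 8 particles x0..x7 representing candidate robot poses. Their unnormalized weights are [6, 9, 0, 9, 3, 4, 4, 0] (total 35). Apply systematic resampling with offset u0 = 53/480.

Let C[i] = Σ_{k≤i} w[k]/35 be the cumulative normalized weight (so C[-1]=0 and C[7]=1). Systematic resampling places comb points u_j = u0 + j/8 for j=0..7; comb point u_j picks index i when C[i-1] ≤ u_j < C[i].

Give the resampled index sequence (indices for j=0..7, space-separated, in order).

0 1 1 3 3 4 5 6

C = [6/35, 3/7, 3/7, 24/35, 27/35, 31/35, 1, 1]
j=0: u_0=53/480 ∈ [0, 6/35) → index 0
j=1: u_1=113/480 ∈ [6/35, 3/7) → index 1
j=2: u_2=173/480 ∈ [6/35, 3/7) → index 1
j=3: u_3=233/480 ∈ [3/7, 24/35) → index 3
j=4: u_4=293/480 ∈ [3/7, 24/35) → index 3
j=5: u_5=353/480 ∈ [24/35, 27/35) → index 4
j=6: u_6=413/480 ∈ [27/35, 31/35) → index 5
j=7: u_7=473/480 ∈ [31/35, 1) → index 6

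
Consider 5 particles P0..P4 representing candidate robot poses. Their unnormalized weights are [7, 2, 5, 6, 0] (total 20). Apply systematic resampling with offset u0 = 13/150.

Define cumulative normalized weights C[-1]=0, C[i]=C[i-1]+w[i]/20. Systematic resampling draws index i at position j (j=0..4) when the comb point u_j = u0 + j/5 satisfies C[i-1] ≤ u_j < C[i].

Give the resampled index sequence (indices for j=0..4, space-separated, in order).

0 0 2 2 3

C = [7/20, 9/20, 7/10, 1, 1]
j=0: u_0=13/150 ∈ [0, 7/20) → index 0
j=1: u_1=43/150 ∈ [0, 7/20) → index 0
j=2: u_2=73/150 ∈ [9/20, 7/10) → index 2
j=3: u_3=103/150 ∈ [9/20, 7/10) → index 2
j=4: u_4=133/150 ∈ [7/10, 1) → index 3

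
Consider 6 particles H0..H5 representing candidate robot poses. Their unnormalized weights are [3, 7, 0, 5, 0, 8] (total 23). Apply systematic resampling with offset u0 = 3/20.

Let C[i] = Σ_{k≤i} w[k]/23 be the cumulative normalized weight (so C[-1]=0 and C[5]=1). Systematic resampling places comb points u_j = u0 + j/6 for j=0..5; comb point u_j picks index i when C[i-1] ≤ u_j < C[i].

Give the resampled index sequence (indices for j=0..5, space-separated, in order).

1 1 3 3 5 5

C = [3/23, 10/23, 10/23, 15/23, 15/23, 1]
j=0: u_0=3/20 ∈ [3/23, 10/23) → index 1
j=1: u_1=19/60 ∈ [3/23, 10/23) → index 1
j=2: u_2=29/60 ∈ [10/23, 15/23) → index 3
j=3: u_3=13/20 ∈ [10/23, 15/23) → index 3
j=4: u_4=49/60 ∈ [15/23, 1) → index 5
j=5: u_5=59/60 ∈ [15/23, 1) → index 5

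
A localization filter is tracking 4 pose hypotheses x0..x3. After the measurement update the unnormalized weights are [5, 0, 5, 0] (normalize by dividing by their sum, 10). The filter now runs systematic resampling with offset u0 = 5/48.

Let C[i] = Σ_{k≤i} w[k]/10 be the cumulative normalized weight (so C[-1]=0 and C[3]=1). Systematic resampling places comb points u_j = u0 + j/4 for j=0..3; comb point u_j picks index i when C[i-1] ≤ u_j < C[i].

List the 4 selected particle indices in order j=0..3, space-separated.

0 0 2 2

C = [1/2, 1/2, 1, 1]
j=0: u_0=5/48 ∈ [0, 1/2) → index 0
j=1: u_1=17/48 ∈ [0, 1/2) → index 0
j=2: u_2=29/48 ∈ [1/2, 1) → index 2
j=3: u_3=41/48 ∈ [1/2, 1) → index 2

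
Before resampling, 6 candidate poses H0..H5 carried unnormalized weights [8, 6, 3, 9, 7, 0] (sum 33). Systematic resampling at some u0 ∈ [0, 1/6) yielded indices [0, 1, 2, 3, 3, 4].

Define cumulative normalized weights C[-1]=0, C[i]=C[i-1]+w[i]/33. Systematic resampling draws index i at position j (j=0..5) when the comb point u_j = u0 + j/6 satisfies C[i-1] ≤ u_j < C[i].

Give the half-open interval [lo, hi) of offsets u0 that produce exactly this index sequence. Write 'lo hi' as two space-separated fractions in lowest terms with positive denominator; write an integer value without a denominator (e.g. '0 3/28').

C = [8/33, 14/33, 17/33, 26/33, 1, 1]
j=0 picked index 0: u0 ∈ [0, 8/33)
j=1 picked index 1: u0 ∈ [5/66, 17/66)
j=2 picked index 2: u0 ∈ [1/11, 2/11)
j=3 picked index 3: u0 ∈ [1/66, 19/66)
j=4 picked index 3: u0 ∈ [-5/33, 4/33)
j=5 picked index 4: u0 ∈ [-1/22, 1/6)
intersection: [1/11, 4/33)

1/11 4/33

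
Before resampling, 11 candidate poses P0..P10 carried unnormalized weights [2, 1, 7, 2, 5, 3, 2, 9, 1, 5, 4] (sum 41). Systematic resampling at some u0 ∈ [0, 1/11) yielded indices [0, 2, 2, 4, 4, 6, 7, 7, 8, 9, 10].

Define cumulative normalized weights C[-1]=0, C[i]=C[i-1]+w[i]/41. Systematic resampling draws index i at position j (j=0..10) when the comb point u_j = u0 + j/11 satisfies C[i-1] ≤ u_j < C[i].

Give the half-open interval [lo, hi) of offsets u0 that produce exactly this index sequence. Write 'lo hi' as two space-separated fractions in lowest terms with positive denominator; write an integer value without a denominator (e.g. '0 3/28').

15/451 2/41

C = [2/41, 3/41, 10/41, 12/41, 17/41, 20/41, 22/41, 31/41, 32/41, 37/41, 1]
j=0 picked index 0: u0 ∈ [0, 2/41)
j=1 picked index 2: u0 ∈ [-8/451, 69/451)
j=2 picked index 2: u0 ∈ [-49/451, 28/451)
j=3 picked index 4: u0 ∈ [9/451, 64/451)
j=4 picked index 4: u0 ∈ [-32/451, 23/451)
j=5 picked index 6: u0 ∈ [15/451, 37/451)
j=6 picked index 7: u0 ∈ [-4/451, 95/451)
j=7 picked index 7: u0 ∈ [-45/451, 54/451)
j=8 picked index 8: u0 ∈ [13/451, 24/451)
j=9 picked index 9: u0 ∈ [-17/451, 38/451)
j=10 picked index 10: u0 ∈ [-3/451, 1/11)
intersection: [15/451, 2/41)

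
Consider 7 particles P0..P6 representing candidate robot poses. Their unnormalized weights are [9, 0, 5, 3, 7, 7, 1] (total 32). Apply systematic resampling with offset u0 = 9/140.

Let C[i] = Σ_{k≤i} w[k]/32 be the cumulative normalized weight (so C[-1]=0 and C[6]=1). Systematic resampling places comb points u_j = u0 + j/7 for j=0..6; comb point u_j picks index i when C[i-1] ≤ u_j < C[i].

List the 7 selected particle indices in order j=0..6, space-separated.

0 0 2 3 4 5 5

C = [9/32, 9/32, 7/16, 17/32, 3/4, 31/32, 1]
j=0: u_0=9/140 ∈ [0, 9/32) → index 0
j=1: u_1=29/140 ∈ [0, 9/32) → index 0
j=2: u_2=7/20 ∈ [9/32, 7/16) → index 2
j=3: u_3=69/140 ∈ [7/16, 17/32) → index 3
j=4: u_4=89/140 ∈ [17/32, 3/4) → index 4
j=5: u_5=109/140 ∈ [3/4, 31/32) → index 5
j=6: u_6=129/140 ∈ [3/4, 31/32) → index 5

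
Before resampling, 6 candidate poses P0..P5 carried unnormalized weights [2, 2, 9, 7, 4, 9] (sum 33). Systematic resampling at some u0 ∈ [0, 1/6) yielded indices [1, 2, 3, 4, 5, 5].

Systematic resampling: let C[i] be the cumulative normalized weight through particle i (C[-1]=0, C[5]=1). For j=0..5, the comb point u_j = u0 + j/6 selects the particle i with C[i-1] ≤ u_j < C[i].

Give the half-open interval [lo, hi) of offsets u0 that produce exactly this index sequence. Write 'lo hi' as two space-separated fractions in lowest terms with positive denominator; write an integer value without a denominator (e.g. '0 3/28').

C = [2/33, 4/33, 13/33, 20/33, 8/11, 1]
j=0 picked index 1: u0 ∈ [2/33, 4/33)
j=1 picked index 2: u0 ∈ [-1/22, 5/22)
j=2 picked index 3: u0 ∈ [2/33, 3/11)
j=3 picked index 4: u0 ∈ [7/66, 5/22)
j=4 picked index 5: u0 ∈ [2/33, 1/3)
j=5 picked index 5: u0 ∈ [-7/66, 1/6)
intersection: [7/66, 4/33)

7/66 4/33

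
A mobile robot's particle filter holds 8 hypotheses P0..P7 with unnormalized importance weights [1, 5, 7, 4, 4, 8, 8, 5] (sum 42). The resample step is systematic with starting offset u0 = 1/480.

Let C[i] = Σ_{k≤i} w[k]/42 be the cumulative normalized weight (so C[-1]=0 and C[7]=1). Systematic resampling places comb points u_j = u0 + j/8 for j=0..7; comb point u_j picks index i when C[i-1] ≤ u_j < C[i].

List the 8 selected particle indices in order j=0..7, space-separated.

0 1 2 3 5 5 6 6

C = [1/42, 1/7, 13/42, 17/42, 1/2, 29/42, 37/42, 1]
j=0: u_0=1/480 ∈ [0, 1/42) → index 0
j=1: u_1=61/480 ∈ [1/42, 1/7) → index 1
j=2: u_2=121/480 ∈ [1/7, 13/42) → index 2
j=3: u_3=181/480 ∈ [13/42, 17/42) → index 3
j=4: u_4=241/480 ∈ [1/2, 29/42) → index 5
j=5: u_5=301/480 ∈ [1/2, 29/42) → index 5
j=6: u_6=361/480 ∈ [29/42, 37/42) → index 6
j=7: u_7=421/480 ∈ [29/42, 37/42) → index 6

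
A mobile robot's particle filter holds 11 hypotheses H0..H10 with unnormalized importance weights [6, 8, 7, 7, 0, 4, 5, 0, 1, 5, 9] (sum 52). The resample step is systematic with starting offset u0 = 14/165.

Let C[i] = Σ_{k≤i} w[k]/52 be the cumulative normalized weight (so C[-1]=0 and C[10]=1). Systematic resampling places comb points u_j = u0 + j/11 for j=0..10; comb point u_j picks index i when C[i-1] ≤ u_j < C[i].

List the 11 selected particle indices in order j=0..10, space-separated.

0 1 1 2 3 5 6 8 9 10 10

C = [3/26, 7/26, 21/52, 7/13, 7/13, 8/13, 37/52, 37/52, 19/26, 43/52, 1]
j=0: u_0=14/165 ∈ [0, 3/26) → index 0
j=1: u_1=29/165 ∈ [3/26, 7/26) → index 1
j=2: u_2=4/15 ∈ [3/26, 7/26) → index 1
j=3: u_3=59/165 ∈ [7/26, 21/52) → index 2
j=4: u_4=74/165 ∈ [21/52, 7/13) → index 3
j=5: u_5=89/165 ∈ [7/13, 8/13) → index 5
j=6: u_6=104/165 ∈ [8/13, 37/52) → index 6
j=7: u_7=119/165 ∈ [37/52, 19/26) → index 8
j=8: u_8=134/165 ∈ [19/26, 43/52) → index 9
j=9: u_9=149/165 ∈ [43/52, 1) → index 10
j=10: u_10=164/165 ∈ [43/52, 1) → index 10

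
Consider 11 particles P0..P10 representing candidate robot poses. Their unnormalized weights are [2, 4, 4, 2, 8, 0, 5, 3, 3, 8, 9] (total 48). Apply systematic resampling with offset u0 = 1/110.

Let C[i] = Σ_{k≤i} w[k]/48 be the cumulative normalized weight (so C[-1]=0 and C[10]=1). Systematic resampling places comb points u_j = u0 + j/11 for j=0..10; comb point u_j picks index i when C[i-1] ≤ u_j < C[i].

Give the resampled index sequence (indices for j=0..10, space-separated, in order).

C = [1/24, 1/8, 5/24, 1/4, 5/12, 5/12, 25/48, 7/12, 31/48, 13/16, 1]
j=0: u_0=1/110 ∈ [0, 1/24) → index 0
j=1: u_1=1/10 ∈ [1/24, 1/8) → index 1
j=2: u_2=21/110 ∈ [1/8, 5/24) → index 2
j=3: u_3=31/110 ∈ [1/4, 5/12) → index 4
j=4: u_4=41/110 ∈ [1/4, 5/12) → index 4
j=5: u_5=51/110 ∈ [5/12, 25/48) → index 6
j=6: u_6=61/110 ∈ [25/48, 7/12) → index 7
j=7: u_7=71/110 ∈ [7/12, 31/48) → index 8
j=8: u_8=81/110 ∈ [31/48, 13/16) → index 9
j=9: u_9=91/110 ∈ [13/16, 1) → index 10
j=10: u_10=101/110 ∈ [13/16, 1) → index 10

0 1 2 4 4 6 7 8 9 10 10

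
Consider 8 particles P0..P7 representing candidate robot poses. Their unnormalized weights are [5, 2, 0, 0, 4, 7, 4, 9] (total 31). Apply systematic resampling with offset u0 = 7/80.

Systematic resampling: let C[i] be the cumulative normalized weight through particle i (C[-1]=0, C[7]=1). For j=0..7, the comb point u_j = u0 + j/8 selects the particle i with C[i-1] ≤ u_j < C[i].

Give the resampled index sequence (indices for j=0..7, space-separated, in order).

0 1 4 5 6 7 7 7

C = [5/31, 7/31, 7/31, 7/31, 11/31, 18/31, 22/31, 1]
j=0: u_0=7/80 ∈ [0, 5/31) → index 0
j=1: u_1=17/80 ∈ [5/31, 7/31) → index 1
j=2: u_2=27/80 ∈ [7/31, 11/31) → index 4
j=3: u_3=37/80 ∈ [11/31, 18/31) → index 5
j=4: u_4=47/80 ∈ [18/31, 22/31) → index 6
j=5: u_5=57/80 ∈ [22/31, 1) → index 7
j=6: u_6=67/80 ∈ [22/31, 1) → index 7
j=7: u_7=77/80 ∈ [22/31, 1) → index 7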